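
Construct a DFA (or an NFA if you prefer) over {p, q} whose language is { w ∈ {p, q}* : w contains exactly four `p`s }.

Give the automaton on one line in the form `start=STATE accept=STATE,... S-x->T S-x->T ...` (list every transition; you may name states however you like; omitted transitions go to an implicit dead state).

start=A accept=E A-p->B A-q->A B-p->C B-q->B C-p->D C-q->C D-p->E D-q->D E-p->F E-q->E F-p->F F-q->F

Only the number of `p`s matters, and only up to 5. Make a chain A → B → C → D → E → F advanced by each `p` (with F absorbing); every other symbol self-loops. The accepting set is {E}.
With 6 states:
       p  q 
>  A   B  A 
   B   C  B 
   C   D  C 
   D   E  D 
 * E   F  E 
   F   F  F 
(> = start, * = accepting)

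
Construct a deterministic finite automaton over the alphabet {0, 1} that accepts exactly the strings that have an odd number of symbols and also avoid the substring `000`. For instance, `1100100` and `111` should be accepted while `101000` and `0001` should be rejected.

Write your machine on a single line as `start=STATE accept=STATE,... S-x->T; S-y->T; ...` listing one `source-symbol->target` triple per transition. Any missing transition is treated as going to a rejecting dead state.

Build one automaton per condition and run them in lockstep. The first has 2 states tracking the input length modulo 2; the second has 4 states tracking partial matches of the forbidden pattern `000`. A product state is a pair (one from each), accepting exactly when both do. Equivalent product states are then merged.
A 7-state machine:
        0   1  
>  S0   S1  S2 
 * S1   S3  S0 
 * S2   S4  S0 
   S3   S5  S2 
   S4   S6  S2 
   S5   S5  S5 
 * S6   S5  S0 
(> = start, * = accepting)

start=S0; accept=S1,S2,S6; S0-0->S1; S0-1->S2; S1-0->S3; S1-1->S0; S2-0->S4; S2-1->S0; S3-0->S5; S3-1->S2; S4-0->S6; S4-1->S2; S5-0->S5; S5-1->S5; S6-0->S5; S6-1->S0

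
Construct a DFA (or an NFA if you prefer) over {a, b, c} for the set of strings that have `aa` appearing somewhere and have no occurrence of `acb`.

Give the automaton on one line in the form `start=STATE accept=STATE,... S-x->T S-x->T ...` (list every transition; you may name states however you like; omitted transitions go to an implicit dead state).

start=q0 accept=q2,q4,q5 q0-a->q1 q0-b->q0 q0-c->q0 q1-a->q2 q1-b->q0 q1-c->q3 q2-a->q2 q2-b->q4 q2-c->q5 q3-a->q1 q3-b->q6 q3-c->q0 q4-a->q2 q4-b->q4 q4-c->q4 q5-a->q2 q5-b->q6 q5-c->q4 q6-a->q6 q6-b->q6 q6-c->q6

Handle the two conditions separately and then intersect. One (3 states) tracks whether and how much of `aa` has been seen; the other (4 states) tracks partial matches of the forbidden pattern `acb`. Each combined state is a pair, one component from each; accept when both components accept. After merging equivalent states the machine shrinks.
With 7 states:
        a   b   c  
>  q0   q1  q0  q0 
   q1   q2  q0  q3 
 * q2   q2  q4  q5 
   q3   q1  q6  q0 
 * q4   q2  q4  q4 
 * q5   q2  q6  q4 
   q6   q6  q6  q6 
(> = start, * = accepting)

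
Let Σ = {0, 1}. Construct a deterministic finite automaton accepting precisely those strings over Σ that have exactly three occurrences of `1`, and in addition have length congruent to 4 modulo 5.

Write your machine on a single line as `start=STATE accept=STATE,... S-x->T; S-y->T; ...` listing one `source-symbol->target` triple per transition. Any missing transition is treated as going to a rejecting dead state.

start=A; accept=N; A-0->B; A-1->C; B-0->D; B-1->E; C-0->E; C-1->F; D-0->G; D-1->H; E-0->H; E-1->I; F-0->I; F-1->J; G-0->K; G-1->L; H-0->L; H-1->M; I-0->M; I-1->N; J-0->N; J-1->O; K-0->A; K-1->P; L-0->P; L-1->Q; M-0->Q; M-1->R; N-0->R; N-1->O; O-0->O; O-1->O; P-0->C; P-1->S; Q-0->S; Q-1->T; R-0->T; R-1->O; S-0->F; S-1->U; T-0->U; T-1->O; U-0->J; U-1->O

Build one automaton per condition and run them in lockstep. The first has 5 states tracking the count of `1`s, saturating at 4; the second has 5 states tracking the input length modulo 5. A product state is a pair (one from each), accepting exactly when both do. After merging equivalent states the machine shrinks.
A 21-state machine:
       0  1 
>  A   B  C 
   B   D  E 
   C   E  F 
   D   G  H 
   E   H  I 
   F   I  J 
   G   K  L 
   H   L  M 
   I   M  N 
   J   N  O 
   K   A  P 
   L   P  Q 
   M   Q  R 
 * N   R  O 
   O   O  O 
   P   C  S 
   Q   S  T 
   R   T  O 
   S   F  U 
   T   U  O 
   U   J  O 
(> = start, * = accepting)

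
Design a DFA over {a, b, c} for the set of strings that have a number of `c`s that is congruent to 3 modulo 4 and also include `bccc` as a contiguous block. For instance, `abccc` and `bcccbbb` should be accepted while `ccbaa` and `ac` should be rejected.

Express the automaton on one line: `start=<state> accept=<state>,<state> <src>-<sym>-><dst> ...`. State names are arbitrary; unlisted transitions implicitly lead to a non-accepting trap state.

Handle the two conditions separately and then intersect. One (4 states) tracks the count of `c`s modulo 4; the other (5 states) tracks whether and how much of `bccc` has been seen. Each combined state is a pair, one component from each; accept when both components accept.
          a    b    c  
>  s0     s0   s1   s2 
   s1     s0   s1   s3 
   s2     s2   s4   s5 
   s3     s2   s4   s6 
   s4     s2   s4   s7 
   s5     s5   s8   s9 
   s6     s5   s8  s10 
   s7     s5   s8  s11 
   s8     s5   s8  s12 
   s9     s9  s13   s0 
 * s10   s10  s10  s14 
   s11    s9  s13  s14 
   s12    s9  s13  s15 
   s13    s9  s13  s16 
   s14   s14  s14  s17 
   s15    s0   s1  s17 
   s16    s0   s1  s18 
   s17   s17  s17  s19 
   s18    s2   s4  s19 
   s19   s19  s19  s10 
(> = start, * = accepting)

start=s0 accept=s10 s0-a->s0 s0-b->s1 s0-c->s2 s1-a->s0 s1-b->s1 s1-c->s3 s2-a->s2 s2-b->s4 s2-c->s5 s3-a->s2 s3-b->s4 s3-c->s6 s4-a->s2 s4-b->s4 s4-c->s7 s5-a->s5 s5-b->s8 s5-c->s9 s6-a->s5 s6-b->s8 s6-c->s10 s7-a->s5 s7-b->s8 s7-c->s11 s8-a->s5 s8-b->s8 s8-c->s12 s9-a->s9 s9-b->s13 s9-c->s0 s10-a->s10 s10-b->s10 s10-c->s14 s11-a->s9 s11-b->s13 s11-c->s14 s12-a->s9 s12-b->s13 s12-c->s15 s13-a->s9 s13-b->s13 s13-c->s16 s14-a->s14 s14-b->s14 s14-c->s17 s15-a->s0 s15-b->s1 s15-c->s17 s16-a->s0 s16-b->s1 s16-c->s18 s17-a->s17 s17-b->s17 s17-c->s19 s18-a->s2 s18-b->s4 s18-c->s19 s19-a->s19 s19-b->s19 s19-c->s10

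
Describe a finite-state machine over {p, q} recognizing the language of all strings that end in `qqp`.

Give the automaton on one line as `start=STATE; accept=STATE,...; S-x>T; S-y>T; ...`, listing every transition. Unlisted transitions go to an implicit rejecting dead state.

start=A; accept=D; A-p>A; A-q>B; B-p>A; B-q>C; C-p>D; C-q>C; D-p>A; D-q>B

Let each state record the length of the longest suffix of the input read so far that is also a prefix of `qqp`. B means the last symbol is `q`; C means the last 2 symbols are `qq`; D means the last 3 symbols are `qqp`. Accept only at D, where the string currently ends in `qqp`.
       p  q 
>  A   A  B 
   B   A  C 
   C   D  C 
 * D   A  B 
(> = start, * = accepting)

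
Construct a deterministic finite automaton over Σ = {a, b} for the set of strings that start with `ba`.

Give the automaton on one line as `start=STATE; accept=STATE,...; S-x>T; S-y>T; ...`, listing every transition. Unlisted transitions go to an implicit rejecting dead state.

Check the first 2 symbols one by one: s0 through s1 record how many have matched `ba` so far; any wrong symbol goes to the dead state s3. After all 2 match we enter the accepting sink s2.
4 states suffice.
        a   b  
>  s0   s3  s1 
   s1   s2  s3 
 * s2   s2  s2 
   s3   s3  s3 
(> = start, * = accepting)

start=s0; accept=s2; s0-a>s3; s0-b>s1; s1-a>s2; s1-b>s3; s2-a>s2; s2-b>s2; s3-a>s3; s3-b>s3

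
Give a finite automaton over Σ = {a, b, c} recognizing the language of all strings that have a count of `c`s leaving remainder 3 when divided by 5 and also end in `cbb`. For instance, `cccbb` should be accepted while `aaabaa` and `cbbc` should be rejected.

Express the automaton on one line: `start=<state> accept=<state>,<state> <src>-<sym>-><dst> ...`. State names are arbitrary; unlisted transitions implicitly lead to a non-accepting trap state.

start=q0 accept=q7 q0-a->q0 q0-b->q0 q0-c->q1 q1-a->q1 q1-b->q1 q1-c->q2 q2-a->q2 q2-b->q2 q2-c->q3 q3-a->q4 q3-b->q5 q3-c->q6 q4-a->q4 q4-b->q4 q4-c->q6 q5-a->q4 q5-b->q7 q5-c->q6 q6-a->q6 q6-b->q6 q6-c->q0 q7-a->q4 q7-b->q4 q7-c->q6

Build one automaton per condition and run them in lockstep. One (5 states) tracks the count of `c`s modulo 5; the other (4 states) tracks how much of the suffix `cbb` has currently been matched. Each combined state is a pair, one component from each; accept when both components accept. After merging equivalent states the machine shrinks.
        a   b   c  
>  q0   q0  q0  q1 
   q1   q1  q1  q2 
   q2   q2  q2  q3 
   q3   q4  q5  q6 
   q4   q4  q4  q6 
   q5   q4  q7  q6 
   q6   q6  q6  q0 
 * q7   q4  q4  q6 
(> = start, * = accepting)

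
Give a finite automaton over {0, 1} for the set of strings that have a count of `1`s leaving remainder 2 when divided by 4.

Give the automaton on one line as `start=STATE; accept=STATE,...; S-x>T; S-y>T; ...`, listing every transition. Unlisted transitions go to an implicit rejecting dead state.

start=s0; accept=s2; s0-0>s0; s0-1>s1; s1-0>s1; s1-1>s2; s2-0>s2; s2-1>s3; s3-0>s3; s3-1>s0

The only thing that matters is how many `1`s have appeared, reduced mod 4. Use one state per residue: s0 for 0, …, s3 for 3. Reading `1` moves to the next residue; anything else stays put. s2 is accepting.
        0   1  
>  s0   s0  s1 
   s1   s1  s2 
 * s2   s2  s3 
   s3   s3  s0 
(> = start, * = accepting)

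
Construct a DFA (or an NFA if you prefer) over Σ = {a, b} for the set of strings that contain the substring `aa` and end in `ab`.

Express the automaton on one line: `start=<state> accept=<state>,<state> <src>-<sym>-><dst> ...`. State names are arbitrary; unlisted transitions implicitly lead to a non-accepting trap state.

Handle the two conditions separately and then intersect. One (3 states) tracks whether and how much of `aa` has been seen; the other (3 states) tracks how much of the suffix `ab` has currently been matched. Each combined state is a pair, one component from each; accept when both components accept.
        a   b  
>  S0   S1  S0 
   S1   S2  S3 
   S2   S2  S4 
   S3   S1  S0 
 * S4   S2  S5 
   S5   S2  S5 
(> = start, * = accepting)

start=S0 accept=S4 S0-a->S1 S0-b->S0 S1-a->S2 S1-b->S3 S2-a->S2 S2-b->S4 S3-a->S1 S3-b->S0 S4-a->S2 S4-b->S5 S5-a->S2 S5-b->S5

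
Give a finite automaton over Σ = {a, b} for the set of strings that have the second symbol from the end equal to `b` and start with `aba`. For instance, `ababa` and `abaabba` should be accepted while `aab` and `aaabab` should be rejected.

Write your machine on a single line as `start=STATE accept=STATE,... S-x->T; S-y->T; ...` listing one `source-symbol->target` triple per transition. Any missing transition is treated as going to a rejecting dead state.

start=q0; accept=q8,q11; q0-a->q1; q0-b->q2; q1-a->q3; q1-b->q4; q2-a->q5; q2-b->q6; q3-a->q3; q3-b->q7; q4-a->q8; q4-b->q6; q5-a->q3; q5-b->q7; q6-a->q5; q6-b->q6; q7-a->q5; q7-b->q6; q8-a->q9; q8-b->q10; q9-a->q9; q9-b->q10; q10-a->q8; q10-b->q11; q11-a->q8; q11-b->q11

Build one automaton per condition and run them in lockstep. The first has 7 states tracking the last 2 symbols read; the second has 5 states tracking whether the input so far still matches the prefix `aba`. A product state is a pair (one from each), accepting exactly when both do.
12 states suffice.
          a    b  
>  q0     q1   q2 
   q1     q3   q4 
   q2     q5   q6 
   q3     q3   q7 
   q4     q8   q6 
   q5     q3   q7 
   q6     q5   q6 
   q7     q5   q6 
 * q8     q9  q10 
   q9     q9  q10 
   q10    q8  q11 
 * q11    q8  q11 
(> = start, * = accepting)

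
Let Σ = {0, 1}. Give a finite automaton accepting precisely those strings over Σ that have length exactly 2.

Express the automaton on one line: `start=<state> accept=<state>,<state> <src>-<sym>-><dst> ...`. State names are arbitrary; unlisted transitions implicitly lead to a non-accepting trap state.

We only need to distinguish lengths 0, 1, …, 2, and '>2'. Chain q0 → q1 → q2 → q3 on every symbol, with q3 looping. Accepting states: {q2}.
With 4 states:
        0   1  
>  q0   q1  q1 
   q1   q2  q2 
 * q2   q3  q3 
   q3   q3  q3 
(> = start, * = accepting)

start=q0 accept=q2 q0-0->q1 q0-1->q1 q1-0->q2 q1-1->q2 q2-0->q3 q2-1->q3 q3-0->q3 q3-1->q3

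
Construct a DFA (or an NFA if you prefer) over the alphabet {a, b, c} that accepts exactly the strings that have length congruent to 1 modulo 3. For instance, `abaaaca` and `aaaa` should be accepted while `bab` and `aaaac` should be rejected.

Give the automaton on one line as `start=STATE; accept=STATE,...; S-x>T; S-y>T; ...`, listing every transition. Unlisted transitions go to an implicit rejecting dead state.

Count input length modulo 3: every symbol advances one step around the cycle q0 → q1 → q2 → q0. Accept at q1.
With 3 states:
        a   b   c  
>  q0   q1  q1  q1 
 * q1   q2  q2  q2 
   q2   q0  q0  q0 
(> = start, * = accepting)

start=q0; accept=q1; q0-a>q1; q0-b>q1; q0-c>q1; q1-a>q2; q1-b>q2; q1-c>q2; q2-a>q0; q2-b>q0; q2-c>q0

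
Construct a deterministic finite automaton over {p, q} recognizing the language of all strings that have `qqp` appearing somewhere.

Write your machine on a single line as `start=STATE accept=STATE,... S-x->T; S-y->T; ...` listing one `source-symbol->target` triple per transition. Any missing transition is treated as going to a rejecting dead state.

start=S0; accept=S3; S0-p->S0; S0-q->S1; S1-p->S0; S1-q->S2; S2-p->S3; S2-q->S2; S3-p->S3; S3-q->S3

States S0..S2 record the length of the longest prefix of `qqp` that matches the current input suffix. Reaching S3 means `qqp` has been seen, and we stay there forever. Accept from S3.
        p   q  
>  S0   S0  S1 
   S1   S0  S2 
   S2   S3  S2 
 * S3   S3  S3 
(> = start, * = accepting)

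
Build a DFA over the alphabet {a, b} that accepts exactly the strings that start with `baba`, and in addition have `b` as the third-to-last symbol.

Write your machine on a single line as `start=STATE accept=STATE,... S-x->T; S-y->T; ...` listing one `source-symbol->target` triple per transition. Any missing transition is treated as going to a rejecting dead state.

Run two small machines in parallel and take their product. The first has 6 states tracking whether the input so far still matches the prefix `baba`; the second has 15 states tracking the last 3 symbols read. A product state is a pair (one from each), accepting exactly when both do.
24 states suffice.
          a    b  
>  S0     S1   S2 
   S1     S3   S4 
   S2     S5   S6 
   S3     S7   S8 
   S4     S9  S10 
   S5    S11  S12 
   S6    S13  S14 
   S7     S7   S8 
   S8     S9  S10 
   S9    S11  S15 
   S10   S13  S14 
   S11    S7   S8 
   S12   S16  S10 
   S13   S11  S15 
   S14   S13  S14 
   S15    S9  S10 
   S16   S17  S18 
 * S17   S19  S20 
 * S18   S16  S21 
   S19   S19  S20 
   S20   S16  S21 
   S21   S22  S23 
 * S22   S17  S18 
 * S23   S22  S23 
(> = start, * = accepting)

start=S0; accept=S17,S18,S22,S23; S0-a->S1; S0-b->S2; S1-a->S3; S1-b->S4; S2-a->S5; S2-b->S6; S3-a->S7; S3-b->S8; S4-a->S9; S4-b->S10; S5-a->S11; S5-b->S12; S6-a->S13; S6-b->S14; S7-a->S7; S7-b->S8; S8-a->S9; S8-b->S10; S9-a->S11; S9-b->S15; S10-a->S13; S10-b->S14; S11-a->S7; S11-b->S8; S12-a->S16; S12-b->S10; S13-a->S11; S13-b->S15; S14-a->S13; S14-b->S14; S15-a->S9; S15-b->S10; S16-a->S17; S16-b->S18; S17-a->S19; S17-b->S20; S18-a->S16; S18-b->S21; S19-a->S19; S19-b->S20; S20-a->S16; S20-b->S21; S21-a->S22; S21-b->S23; S22-a->S17; S22-b->S18; S23-a->S22; S23-b->S23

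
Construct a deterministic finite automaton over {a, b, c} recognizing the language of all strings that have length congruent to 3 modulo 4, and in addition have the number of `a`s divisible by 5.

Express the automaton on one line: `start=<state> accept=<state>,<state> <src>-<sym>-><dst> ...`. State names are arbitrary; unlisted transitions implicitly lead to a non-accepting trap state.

start=q0 accept=q9 q0-a->q1 q0-b->q2 q0-c->q2 q1-a->q3 q1-b->q4 q1-c->q4 q2-a->q4 q2-b->q5 q2-c->q5 q3-a->q6 q3-b->q7 q3-c->q7 q4-a->q7 q4-b->q8 q4-c->q8 q5-a->q8 q5-b->q9 q5-c->q9 q6-a->q10 q6-b->q11 q6-c->q11 q7-a->q11 q7-b->q12 q7-c->q12 q8-a->q12 q8-b->q13 q8-c->q13 q9-a->q13 q9-b->q0 q9-c->q0 q10-a->q2 q10-b->q14 q10-c->q14 q11-a->q14 q11-b->q15 q11-c->q15 q12-a->q15 q12-b->q16 q12-c->q16 q13-a->q16 q13-b->q1 q13-c->q1 q14-a->q5 q14-b->q17 q14-c->q17 q15-a->q17 q15-b->q18 q15-c->q18 q16-a->q18 q16-b->q3 q16-c->q3 q17-a->q9 q17-b->q19 q17-c->q19 q18-a->q19 q18-b->q6 q18-c->q6 q19-a->q0 q19-b->q10 q19-c->q10

Run two small machines in parallel and take their product. The first has 4 states tracking the input length modulo 4; the second has 5 states tracking the count of `a`s modulo 5. A product state is a pair (one from each), accepting exactly when both do.
A 20-state machine:
          a    b    c  
>  q0     q1   q2   q2 
   q1     q3   q4   q4 
   q2     q4   q5   q5 
   q3     q6   q7   q7 
   q4     q7   q8   q8 
   q5     q8   q9   q9 
   q6    q10  q11  q11 
   q7    q11  q12  q12 
   q8    q12  q13  q13 
 * q9    q13   q0   q0 
   q10    q2  q14  q14 
   q11   q14  q15  q15 
   q12   q15  q16  q16 
   q13   q16   q1   q1 
   q14    q5  q17  q17 
   q15   q17  q18  q18 
   q16   q18   q3   q3 
   q17    q9  q19  q19 
   q18   q19   q6   q6 
   q19    q0  q10  q10 
(> = start, * = accepting)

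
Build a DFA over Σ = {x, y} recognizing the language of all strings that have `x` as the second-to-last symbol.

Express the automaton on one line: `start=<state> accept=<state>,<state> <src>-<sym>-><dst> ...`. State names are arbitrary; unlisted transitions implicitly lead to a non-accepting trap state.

start=S0 accept=S3,S4 S0-x->S1 S0-y->S2 S1-x->S3 S1-y->S4 S2-x->S5 S2-y->S6 S3-x->S3 S3-y->S4 S4-x->S5 S4-y->S6 S5-x->S3 S5-y->S4 S6-x->S5 S6-y->S6

A DFA must remember the last 2 symbols (since which symbol is second-to-last isn't known until the input ends). Use one state per possible window of the last ≤2 symbols; accept from those whose window starts with `x`.
A 7-state machine:
        x   y  
>  S0   S1  S2 
   S1   S3  S4 
   S2   S5  S6 
 * S3   S3  S4 
 * S4   S5  S6 
   S5   S3  S4 
   S6   S5  S6 
(> = start, * = accepting)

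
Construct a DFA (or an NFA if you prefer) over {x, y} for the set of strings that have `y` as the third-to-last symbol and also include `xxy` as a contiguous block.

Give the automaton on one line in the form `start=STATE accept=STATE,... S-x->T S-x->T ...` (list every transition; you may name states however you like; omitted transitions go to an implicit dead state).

Run two small machines in parallel and take their product. The first has 15 states tracking the last 3 symbols read; the second has 4 states tracking whether and how much of `xxy` has been seen. A product state is a pair (one from each), accepting exactly when both do. Minimizing collapses redundant product states.
10 states suffice.
        x   y  
>  S0   S1  S0 
   S1   S2  S0 
   S2   S2  S3 
   S3   S4  S5 
   S4   S6  S7 
   S5   S8  S9 
 * S6   S2  S3 
 * S7   S4  S5 
 * S8   S6  S7 
 * S9   S8  S9 
(> = start, * = accepting)

start=S0 accept=S6,S7,S8,S9 S0-x->S1 S0-y->S0 S1-x->S2 S1-y->S0 S2-x->S2 S2-y->S3 S3-x->S4 S3-y->S5 S4-x->S6 S4-y->S7 S5-x->S8 S5-y->S9 S6-x->S2 S6-y->S3 S7-x->S4 S7-y->S5 S8-x->S6 S8-y->S7 S9-x->S8 S9-y->S9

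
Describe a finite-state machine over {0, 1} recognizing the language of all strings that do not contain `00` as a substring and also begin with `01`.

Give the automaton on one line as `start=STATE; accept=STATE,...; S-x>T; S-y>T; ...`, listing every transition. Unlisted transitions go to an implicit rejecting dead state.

Handle the two conditions separately and then intersect. One (3 states) tracks partial matches of the forbidden pattern `00`; the other (4 states) tracks whether the input so far still matches the prefix `01`. Each combined state is a pair, one component from each; accept when both components accept.
        0   1  
>  q0   q1  q2 
   q1   q3  q4 
   q2   q5  q2 
   q3   q3  q3 
 * q4   q6  q4 
   q5   q3  q2 
 * q6   q7  q4 
   q7   q7  q7 
(> = start, * = accepting)

start=q0; accept=q4,q6; q0-0>q1; q0-1>q2; q1-0>q3; q1-1>q4; q2-0>q5; q2-1>q2; q3-0>q3; q3-1>q3; q4-0>q6; q4-1>q4; q5-0>q3; q5-1>q2; q6-0>q7; q6-1>q4; q7-0>q7; q7-1>q7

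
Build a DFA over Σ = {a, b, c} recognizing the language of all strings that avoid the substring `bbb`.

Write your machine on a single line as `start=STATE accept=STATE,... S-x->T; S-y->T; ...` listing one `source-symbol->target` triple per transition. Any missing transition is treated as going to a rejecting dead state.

start=q0; accept=q0,q1,q2; q0-a->q0; q0-b->q1; q0-c->q0; q1-a->q0; q1-b->q2; q1-c->q0; q2-a->q0; q2-b->q3; q2-c->q0; q3-a->q3; q3-b->q3; q3-c->q3

Track partial matches of the forbidden pattern `bbb`. State q3 is a dead state reached once `bbb` has occurred; every other state accepts. q0 means no part of `bbb` is currently matched.
With 4 states:
        a   b   c  
>* q0   q0  q1  q0 
 * q1   q0  q2  q0 
 * q2   q0  q3  q0 
   q3   q3  q3  q3 
(> = start, * = accepting)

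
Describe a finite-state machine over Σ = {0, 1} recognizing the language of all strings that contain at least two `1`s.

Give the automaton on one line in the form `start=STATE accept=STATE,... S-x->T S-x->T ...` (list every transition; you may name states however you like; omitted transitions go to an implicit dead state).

Only the number of `1`s matters, and only up to 3. Make a chain s0 → s1 → s2 → s3 advanced by each `1` (with s3 absorbing); every other symbol self-loops. The accepting set is {s2, s3}.
        0   1  
>  s0   s0  s1 
   s1   s1  s2 
 * s2   s2  s3 
 * s3   s3  s3 
(> = start, * = accepting)

start=s0 accept=s2,s3 s0-0->s0 s0-1->s1 s1-0->s1 s1-1->s2 s2-0->s2 s2-1->s3 s3-0->s3 s3-1->s3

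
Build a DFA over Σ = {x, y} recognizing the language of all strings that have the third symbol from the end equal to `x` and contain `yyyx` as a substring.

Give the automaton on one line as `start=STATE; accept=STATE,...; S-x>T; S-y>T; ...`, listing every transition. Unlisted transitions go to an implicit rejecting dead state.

Build one automaton per condition and run them in lockstep. One (15 states) tracks the last 3 symbols read; the other (5 states) tracks whether and how much of `yyyx` has been seen. Each combined state is a pair, one component from each; accept when both components accept.
23 states suffice.
          x    y  
>  q0     q1   q2 
   q1     q3   q4 
   q2     q5   q6 
   q3     q7   q8 
   q4     q9  q10 
   q5    q11  q12 
   q6    q13  q14 
   q7     q7   q8 
   q8     q9  q10 
   q9    q11  q12 
   q10   q13  q14 
   q11    q7   q8 
   q12    q9  q10 
   q13   q11  q12 
   q14   q15  q14 
   q15   q16  q17 
   q16   q18  q19 
   q17   q20  q21 
 * q18   q18  q19 
 * q19   q20  q21 
 * q20   q16  q17 
 * q21   q15  q22 
   q22   q15  q22 
(> = start, * = accepting)

start=q0; accept=q18,q19,q20,q21; q0-x>q1; q0-y>q2; q1-x>q3; q1-y>q4; q2-x>q5; q2-y>q6; q3-x>q7; q3-y>q8; q4-x>q9; q4-y>q10; q5-x>q11; q5-y>q12; q6-x>q13; q6-y>q14; q7-x>q7; q7-y>q8; q8-x>q9; q8-y>q10; q9-x>q11; q9-y>q12; q10-x>q13; q10-y>q14; q11-x>q7; q11-y>q8; q12-x>q9; q12-y>q10; q13-x>q11; q13-y>q12; q14-x>q15; q14-y>q14; q15-x>q16; q15-y>q17; q16-x>q18; q16-y>q19; q17-x>q20; q17-y>q21; q18-x>q18; q18-y>q19; q19-x>q20; q19-y>q21; q20-x>q16; q20-y>q17; q21-x>q15; q21-y>q22; q22-x>q15; q22-y>q22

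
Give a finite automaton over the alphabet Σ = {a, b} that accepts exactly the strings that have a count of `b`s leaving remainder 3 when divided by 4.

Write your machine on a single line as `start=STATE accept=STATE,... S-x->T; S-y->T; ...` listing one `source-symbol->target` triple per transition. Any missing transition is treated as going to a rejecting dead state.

The only thing that matters is how many `b`s have appeared, reduced mod 4. Use one state per residue: s0 for 0, …, s3 for 3. Reading `b` moves to the next residue; anything else stays put. s3 is accepting.
A 4-state machine:
        a   b  
>  s0   s0  s1 
   s1   s1  s2 
   s2   s2  s3 
 * s3   s3  s0 
(> = start, * = accepting)

start=s0; accept=s3; s0-a->s0; s0-b->s1; s1-a->s1; s1-b->s2; s2-a->s2; s2-b->s3; s3-a->s3; s3-b->s0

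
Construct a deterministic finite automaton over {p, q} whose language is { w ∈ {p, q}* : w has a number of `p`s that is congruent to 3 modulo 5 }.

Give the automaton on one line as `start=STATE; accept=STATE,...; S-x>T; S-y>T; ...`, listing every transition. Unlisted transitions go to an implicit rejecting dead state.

The only thing that matters is how many `p`s have appeared, reduced mod 5. Use one state per residue: A for 0, …, E for 4. Reading `p` moves to the next residue; anything else stays put. D is accepting.
5 states suffice.
       p  q 
>  A   B  A 
   B   C  B 
   C   D  C 
 * D   E  D 
   E   A  E 
(> = start, * = accepting)

start=A; accept=D; A-p>B; A-q>A; B-p>C; B-q>B; C-p>D; C-q>C; D-p>E; D-q>D; E-p>A; E-q>E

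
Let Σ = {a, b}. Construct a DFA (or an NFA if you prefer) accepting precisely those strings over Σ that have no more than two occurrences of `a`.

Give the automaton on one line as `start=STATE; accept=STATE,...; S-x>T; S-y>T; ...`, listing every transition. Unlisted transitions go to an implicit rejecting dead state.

start=q0; accept=q0,q1,q2; q0-a>q1; q0-b>q0; q1-a>q2; q1-b>q1; q2-a>q3; q2-b>q2; q3-a>q3; q3-b>q3

Only the number of `a`s matters, and only up to 3. Make a chain q0 → q1 → q2 → q3 advanced by each `a` (with q3 absorbing); every other symbol self-loops. The accepting set is {q0, q1, q2}.
        a   b  
>* q0   q1  q0 
 * q1   q2  q1 
 * q2   q3  q2 
   q3   q3  q3 
(> = start, * = accepting)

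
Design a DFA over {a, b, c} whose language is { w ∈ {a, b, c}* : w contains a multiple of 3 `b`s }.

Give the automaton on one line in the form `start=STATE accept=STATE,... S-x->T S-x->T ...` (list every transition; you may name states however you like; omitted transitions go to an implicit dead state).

Keep the running count of `b`s modulo 3: each `b` advances along the cycle s0 → s1 → s2 → s0 while other symbols loop. Accept at s0.
3 states suffice.
        a   b   c  
>* s0   s0  s1  s0 
   s1   s1  s2  s1 
   s2   s2  s0  s2 
(> = start, * = accepting)

start=s0 accept=s0 s0-a->s0 s0-b->s1 s0-c->s0 s1-a->s1 s1-b->s2 s1-c->s1 s2-a->s2 s2-b->s0 s2-c->s2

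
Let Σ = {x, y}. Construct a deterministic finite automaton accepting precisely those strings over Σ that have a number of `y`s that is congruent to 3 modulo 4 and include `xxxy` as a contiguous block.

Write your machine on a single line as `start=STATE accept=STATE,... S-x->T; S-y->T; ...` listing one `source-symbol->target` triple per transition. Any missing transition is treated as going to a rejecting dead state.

Run two small machines in parallel and take their product. The first has 4 states tracking the count of `y`s modulo 4; the second has 5 states tracking whether and how much of `xxxy` has been seen. A product state is a pair (one from each), accepting exactly when both do.
20 states suffice.
          x    y  
>  S0     S1   S2 
   S1     S3   S2 
   S2     S4   S5 
   S3     S6   S2 
   S4     S7   S5 
   S5     S8   S9 
   S6     S6  S10 
   S7    S11   S5 
   S8    S12   S9 
   S9    S13   S0 
   S10   S10  S14 
   S11   S11  S14 
   S12   S15   S9 
   S13   S16   S0 
   S14   S14  S17 
   S15   S15  S17 
   S16   S18   S0 
 * S17   S17  S19 
   S18   S18  S19 
   S19   S19  S10 
(> = start, * = accepting)

start=S0; accept=S17; S0-x->S1; S0-y->S2; S1-x->S3; S1-y->S2; S2-x->S4; S2-y->S5; S3-x->S6; S3-y->S2; S4-x->S7; S4-y->S5; S5-x->S8; S5-y->S9; S6-x->S6; S6-y->S10; S7-x->S11; S7-y->S5; S8-x->S12; S8-y->S9; S9-x->S13; S9-y->S0; S10-x->S10; S10-y->S14; S11-x->S11; S11-y->S14; S12-x->S15; S12-y->S9; S13-x->S16; S13-y->S0; S14-x->S14; S14-y->S17; S15-x->S15; S15-y->S17; S16-x->S18; S16-y->S0; S17-x->S17; S17-y->S19; S18-x->S18; S18-y->S19; S19-x->S19; S19-y->S10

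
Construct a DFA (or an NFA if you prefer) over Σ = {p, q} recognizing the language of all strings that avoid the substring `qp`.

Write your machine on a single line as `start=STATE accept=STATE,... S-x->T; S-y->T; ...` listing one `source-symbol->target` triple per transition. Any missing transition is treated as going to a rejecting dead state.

Track partial matches of the forbidden pattern `qp`. State s2 is a dead state reached once `qp` has occurred; every other state accepts. s0 means no part of `qp` is currently matched.
        p   q  
>* s0   s0  s1 
 * s1   s2  s1 
   s2   s2  s2 
(> = start, * = accepting)

start=s0; accept=s0,s1; s0-p->s0; s0-q->s1; s1-p->s2; s1-q->s1; s2-p->s2; s2-q->s2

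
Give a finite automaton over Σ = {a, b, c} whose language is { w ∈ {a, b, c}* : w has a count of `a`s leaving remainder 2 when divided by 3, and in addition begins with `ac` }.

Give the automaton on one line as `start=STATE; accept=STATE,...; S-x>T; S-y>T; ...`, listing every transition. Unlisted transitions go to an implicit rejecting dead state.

Run two small machines in parallel and take their product. One (3 states) tracks the count of `a`s modulo 3; the other (4 states) tracks whether the input so far still matches the prefix `ac`. Each combined state is a pair, one component from each; accept when both components accept. Minimizing collapses redundant product states.
With 6 states:
        a   b   c  
>  S0   S1  S2  S2 
   S1   S2  S2  S3 
   S2   S2  S2  S2 
   S3   S4  S3  S3 
 * S4   S5  S4  S4 
   S5   S3  S5  S5 
(> = start, * = accepting)

start=S0; accept=S4; S0-a>S1; S0-b>S2; S0-c>S2; S1-a>S2; S1-b>S2; S1-c>S3; S2-a>S2; S2-b>S2; S2-c>S2; S3-a>S4; S3-b>S3; S3-c>S3; S4-a>S5; S4-b>S4; S4-c>S4; S5-a>S3; S5-b>S5; S5-c>S5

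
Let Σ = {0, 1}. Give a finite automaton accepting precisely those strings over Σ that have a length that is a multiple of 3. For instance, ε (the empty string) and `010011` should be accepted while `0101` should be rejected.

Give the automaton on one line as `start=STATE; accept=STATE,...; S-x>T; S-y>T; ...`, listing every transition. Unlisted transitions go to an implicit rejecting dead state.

Only the length mod 3 matters, so use a 3-cycle: from any state, every input symbol moves to the next state, wrapping C back to A. Mark A accepting.
3 states suffice.
       0  1 
>* A   B  B 
   B   C  C 
   C   A  A 
(> = start, * = accepting)

start=A; accept=A; A-0>B; A-1>B; B-0>C; B-1>C; C-0>A; C-1>A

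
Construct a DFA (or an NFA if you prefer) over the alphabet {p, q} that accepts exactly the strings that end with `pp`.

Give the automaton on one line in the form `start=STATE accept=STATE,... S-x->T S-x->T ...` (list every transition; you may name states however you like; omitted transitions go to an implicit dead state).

start=A accept=C A-p->B A-q->A B-p->C B-q->A C-p->C C-q->A

Let each state record the length of the longest suffix of the input read so far that is also a prefix of `pp`. B means the last symbol is `p`; C means the last 2 symbols are `pp`. Accept only at C, where the string currently ends in `pp`.
With 3 states:
       p  q 
>  A   B  A 
   B   C  A 
 * C   C  A 
(> = start, * = accepting)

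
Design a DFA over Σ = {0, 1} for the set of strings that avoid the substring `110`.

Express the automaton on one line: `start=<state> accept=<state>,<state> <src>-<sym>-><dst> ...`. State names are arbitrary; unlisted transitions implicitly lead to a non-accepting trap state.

start=S0 accept=S0,S1,S2 S0-0->S0 S0-1->S1 S1-0->S0 S1-1->S2 S2-0->S3 S2-1->S2 S3-0->S3 S3-1->S3

Track partial matches of the forbidden pattern `110`. State S3 is a dead state reached once `110` has occurred; every other state accepts. S0 means no part of `110` is currently matched.
        0   1  
>* S0   S0  S1 
 * S1   S0  S2 
 * S2   S3  S2 
   S3   S3  S3 
(> = start, * = accepting)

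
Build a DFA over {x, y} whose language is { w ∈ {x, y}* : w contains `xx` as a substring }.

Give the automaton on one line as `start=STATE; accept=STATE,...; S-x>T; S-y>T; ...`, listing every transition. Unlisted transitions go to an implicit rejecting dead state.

start=q0; accept=q2; q0-x>q1; q0-y>q0; q1-x>q2; q1-y>q0; q2-x>q2; q2-y>q2

Track how much of `xx` has been matched so far: state q0 is no progress, q2 is the absorbing accept state reached once `xx` has occurred. Intermediate states record partial matches; on a mismatch, fall back to the longest reusable overlap.
        x   y  
>  q0   q1  q0 
   q1   q2  q0 
 * q2   q2  q2 
(> = start, * = accepting)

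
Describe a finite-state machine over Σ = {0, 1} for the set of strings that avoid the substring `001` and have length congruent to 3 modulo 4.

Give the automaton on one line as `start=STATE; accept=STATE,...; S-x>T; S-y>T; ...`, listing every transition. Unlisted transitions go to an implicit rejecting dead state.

Run two small machines in parallel and take their product. The first has 4 states tracking partial matches of the forbidden pattern `001`; the second has 4 states tracking the input length modulo 4. A product state is a pair (one from each), accepting exactly when both do.
       0  1 
>  A   B  C 
   B   D  E 
   C   F  E 
   D   G  H 
   E   I  J 
   F   G  J 
 * G   K  L 
   H   L  L 
 * I   K  A 
 * J   M  A 
   K   N  O 
   L   O  O 
   M   N  C 
   N   D  P 
   O   P  P 
   P   H  H 
(> = start, * = accepting)

start=A; accept=G,I,J; A-0>B; A-1>C; B-0>D; B-1>E; C-0>F; C-1>E; D-0>G; D-1>H; E-0>I; E-1>J; F-0>G; F-1>J; G-0>K; G-1>L; H-0>L; H-1>L; I-0>K; I-1>A; J-0>M; J-1>A; K-0>N; K-1>O; L-0>O; L-1>O; M-0>N; M-1>C; N-0>D; N-1>P; O-0>P; O-1>P; P-0>H; P-1>H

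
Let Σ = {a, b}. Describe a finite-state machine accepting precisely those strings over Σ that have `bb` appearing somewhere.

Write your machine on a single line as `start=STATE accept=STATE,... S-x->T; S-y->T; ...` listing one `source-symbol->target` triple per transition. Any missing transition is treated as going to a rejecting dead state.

States q0..q1 record the length of the longest prefix of `bb` that matches the current input suffix. Reaching q2 means `bb` has been seen, and we stay there forever. Accept from q2.
        a   b  
>  q0   q0  q1 
   q1   q0  q2 
 * q2   q2  q2 
(> = start, * = accepting)

start=q0; accept=q2; q0-a->q0; q0-b->q1; q1-a->q0; q1-b->q2; q2-a->q2; q2-b->q2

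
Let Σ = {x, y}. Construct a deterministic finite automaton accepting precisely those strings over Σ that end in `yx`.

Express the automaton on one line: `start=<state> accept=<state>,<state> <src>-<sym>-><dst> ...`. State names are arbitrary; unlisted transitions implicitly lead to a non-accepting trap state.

start=q0 accept=q2 q0-x->q0 q0-y->q1 q1-x->q2 q1-y->q1 q2-x->q0 q2-y->q1

Remember how much of `yx` the current input suffix matches. State q0 means no match yet; q1 means the last symbol is `y`; q2 means the last 2 symbols are `yx`. Only q2 accepts. On a mismatch, fall back to the longest proper suffix that is still a prefix of `yx`.
With 3 states:
        x   y  
>  q0   q0  q1 
   q1   q2  q1 
 * q2   q0  q1 
(> = start, * = accepting)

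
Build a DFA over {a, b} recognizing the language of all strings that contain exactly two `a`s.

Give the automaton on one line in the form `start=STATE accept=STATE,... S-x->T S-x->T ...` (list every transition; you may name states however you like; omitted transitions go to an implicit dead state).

start=s0 accept=s2 s0-a->s1 s0-b->s0 s1-a->s2 s1-b->s1 s2-a->s3 s2-b->s2 s3-a->s3 s3-b->s3

Count `a`s, saturating at 3: states s0 through s2 mean 0 through 2 `a`s seen; s3 means more than 2. Each `a` increments (capped at s3); other symbols loop. Accept from {s2}.
4 states suffice.
        a   b  
>  s0   s1  s0 
   s1   s2  s1 
 * s2   s3  s2 
   s3   s3  s3 
(> = start, * = accepting)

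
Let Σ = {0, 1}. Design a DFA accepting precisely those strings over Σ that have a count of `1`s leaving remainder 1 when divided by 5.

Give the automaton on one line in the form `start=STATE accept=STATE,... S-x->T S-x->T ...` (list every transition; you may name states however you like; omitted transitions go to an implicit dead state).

Keep the running count of `1`s modulo 5: each `1` advances along the cycle S0 → S1 → S2 → S3 → S4 → S0 while other symbols loop. Accept at S1.
With 5 states:
        0   1  
>  S0   S0  S1 
 * S1   S1  S2 
   S2   S2  S3 
   S3   S3  S4 
   S4   S4  S0 
(> = start, * = accepting)

start=S0 accept=S1 S0-0->S0 S0-1->S1 S1-0->S1 S1-1->S2 S2-0->S2 S2-1->S3 S3-0->S3 S3-1->S4 S4-0->S4 S4-1->S0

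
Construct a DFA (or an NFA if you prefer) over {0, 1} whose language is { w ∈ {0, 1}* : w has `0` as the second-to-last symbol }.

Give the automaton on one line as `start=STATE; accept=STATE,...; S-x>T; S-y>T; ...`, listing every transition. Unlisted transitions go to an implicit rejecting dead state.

start=q0; accept=q3,q4; q0-0>q1; q0-1>q2; q1-0>q3; q1-1>q4; q2-0>q5; q2-1>q6; q3-0>q3; q3-1>q4; q4-0>q5; q4-1>q6; q5-0>q3; q5-1>q4; q6-0>q5; q6-1>q6

Because acceptance depends on a position counted from the end, the machine has to buffer the most recent 2 symbols. Make each state the string of the last up-to-2 symbols read; on input `x` shift the window left and append `x`. Accept when the buffered window has length 2 and begins with `0`.
With 7 states:
        0   1  
>  q0   q1  q2 
   q1   q3  q4 
   q2   q5  q6 
 * q3   q3  q4 
 * q4   q5  q6 
   q5   q3  q4 
   q6   q5  q6 
(> = start, * = accepting)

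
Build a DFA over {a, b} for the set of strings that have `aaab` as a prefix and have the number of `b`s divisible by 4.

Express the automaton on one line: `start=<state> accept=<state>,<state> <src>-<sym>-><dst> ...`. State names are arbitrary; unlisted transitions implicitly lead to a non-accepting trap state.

Run two small machines in parallel and take their product. One (6 states) tracks whether the input so far still matches the prefix `aaab`; the other (4 states) tracks the count of `b`s modulo 4. Each combined state is a pair, one component from each; accept when both components accept.
A 12-state machine:
          a    b  
>  q0     q1   q2 
   q1     q3   q2 
   q2     q2   q4 
   q3     q5   q2 
   q4     q4   q6 
   q5     q7   q8 
   q6     q6   q7 
   q7     q7   q2 
   q8     q8   q9 
   q9     q9  q10 
   q10   q10  q11 
 * q11   q11   q8 
(> = start, * = accepting)

start=q0 accept=q11 q0-a->q1 q0-b->q2 q1-a->q3 q1-b->q2 q2-a->q2 q2-b->q4 q3-a->q5 q3-b->q2 q4-a->q4 q4-b->q6 q5-a->q7 q5-b->q8 q6-a->q6 q6-b->q7 q7-a->q7 q7-b->q2 q8-a->q8 q8-b->q9 q9-a->q9 q9-b->q10 q10-a->q10 q10-b->q11 q11-a->q11 q11-b->q8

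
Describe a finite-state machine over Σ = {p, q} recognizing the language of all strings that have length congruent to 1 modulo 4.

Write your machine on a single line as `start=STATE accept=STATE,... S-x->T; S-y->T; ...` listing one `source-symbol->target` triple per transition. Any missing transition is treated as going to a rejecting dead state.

start=S0; accept=S1; S0-p->S1; S0-q->S1; S1-p->S2; S1-q->S2; S2-p->S3; S2-q->S3; S3-p->S0; S3-q->S0

Only the length mod 4 matters, so use a 4-cycle: from any state, every input symbol moves to the next state, wrapping S3 back to S0. Mark S1 accepting.
        p   q  
>  S0   S1  S1 
 * S1   S2  S2 
   S2   S3  S3 
   S3   S0  S0 
(> = start, * = accepting)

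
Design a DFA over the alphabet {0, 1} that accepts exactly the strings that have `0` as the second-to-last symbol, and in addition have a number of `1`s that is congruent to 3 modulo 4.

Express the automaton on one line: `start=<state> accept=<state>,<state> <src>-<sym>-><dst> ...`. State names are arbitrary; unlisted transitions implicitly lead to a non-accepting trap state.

Run two small machines in parallel and take their product. The first has 7 states tracking the last 2 symbols read; the second has 4 states tracking the count of `1`s modulo 4. A product state is a pair (one from each), accepting exactly when both do. Equivalent product states are then merged.
With 8 states:
       0  1 
>  A   A  B 
   B   B  C 
   C   D  E 
   D   D  F 
   E   G  A 
 * F   G  A 
   G   H  A 
 * H   H  A 
(> = start, * = accepting)

start=A accept=F,H A-0->A A-1->B B-0->B B-1->C C-0->D C-1->E D-0->D D-1->F E-0->G E-1->A F-0->G F-1->A G-0->H G-1->A H-0->H H-1->A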